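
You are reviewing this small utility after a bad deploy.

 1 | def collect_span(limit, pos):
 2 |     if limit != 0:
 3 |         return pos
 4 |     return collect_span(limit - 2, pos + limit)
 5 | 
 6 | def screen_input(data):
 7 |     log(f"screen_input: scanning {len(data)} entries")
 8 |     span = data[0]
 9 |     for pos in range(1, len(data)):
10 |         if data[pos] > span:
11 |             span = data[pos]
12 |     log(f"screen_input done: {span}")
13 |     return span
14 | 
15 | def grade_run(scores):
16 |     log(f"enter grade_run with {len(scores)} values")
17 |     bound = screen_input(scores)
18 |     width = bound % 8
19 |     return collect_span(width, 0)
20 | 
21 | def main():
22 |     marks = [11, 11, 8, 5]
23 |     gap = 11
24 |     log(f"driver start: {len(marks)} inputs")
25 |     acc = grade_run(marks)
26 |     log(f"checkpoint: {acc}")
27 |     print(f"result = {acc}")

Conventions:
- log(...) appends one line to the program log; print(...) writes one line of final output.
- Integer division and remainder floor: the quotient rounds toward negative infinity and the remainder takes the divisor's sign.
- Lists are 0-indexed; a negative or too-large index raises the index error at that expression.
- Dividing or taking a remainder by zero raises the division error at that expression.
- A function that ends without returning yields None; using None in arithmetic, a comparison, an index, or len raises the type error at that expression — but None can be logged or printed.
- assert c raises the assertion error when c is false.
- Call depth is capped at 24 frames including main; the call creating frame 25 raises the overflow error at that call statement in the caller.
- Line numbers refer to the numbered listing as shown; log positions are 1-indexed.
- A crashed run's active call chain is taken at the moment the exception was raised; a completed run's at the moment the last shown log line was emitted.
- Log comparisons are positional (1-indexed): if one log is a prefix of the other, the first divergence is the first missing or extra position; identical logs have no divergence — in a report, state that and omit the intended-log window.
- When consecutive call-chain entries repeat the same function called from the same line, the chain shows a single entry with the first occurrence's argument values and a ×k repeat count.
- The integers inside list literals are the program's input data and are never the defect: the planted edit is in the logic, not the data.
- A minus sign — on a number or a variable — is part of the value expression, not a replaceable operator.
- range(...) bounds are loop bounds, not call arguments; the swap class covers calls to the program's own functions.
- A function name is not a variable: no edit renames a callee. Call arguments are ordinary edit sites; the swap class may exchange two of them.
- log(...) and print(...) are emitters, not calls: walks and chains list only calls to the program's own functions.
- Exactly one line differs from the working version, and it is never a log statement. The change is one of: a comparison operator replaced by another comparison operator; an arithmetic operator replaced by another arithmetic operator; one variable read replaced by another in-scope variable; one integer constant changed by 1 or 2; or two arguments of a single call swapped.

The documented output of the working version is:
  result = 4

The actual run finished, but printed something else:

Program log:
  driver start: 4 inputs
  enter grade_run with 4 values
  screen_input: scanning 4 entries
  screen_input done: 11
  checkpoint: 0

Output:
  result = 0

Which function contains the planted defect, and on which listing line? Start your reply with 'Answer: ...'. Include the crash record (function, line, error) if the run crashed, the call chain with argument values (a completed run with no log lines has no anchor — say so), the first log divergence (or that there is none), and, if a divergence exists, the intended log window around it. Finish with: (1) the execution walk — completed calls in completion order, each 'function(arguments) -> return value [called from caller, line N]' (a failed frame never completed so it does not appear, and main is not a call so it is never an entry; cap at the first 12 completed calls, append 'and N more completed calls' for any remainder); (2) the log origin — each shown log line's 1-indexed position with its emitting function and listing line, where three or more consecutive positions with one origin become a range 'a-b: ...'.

Answer: the defect is in collect_span at line 2.
Core observation: Log line 5 is where behavior first shows: 'checkpoint: 0' appears instead of 'checkpoint: 4'.
Call chain: main.
First divergence: position 5; shown 'checkpoint: 0' vs intended 'checkpoint: 4'.
Intended log window:
  3: screen_input: scanning 4 entries
  4: screen_input done: 11
  5: checkpoint: 4
Execution walk:
  screen_input([11, 11, 8, 5]) -> 11  [called from grade_run, line 17]
  collect_span(3, 0) -> 0  [called from grade_run, line 19]
  grade_run([11, 11, 8, 5]) -> 0  [called from main, line 25]
Log origin:
  1: emitted by main (line 24)
  2: emitted by grade_run (line 16)
  3: emitted by screen_input (line 7)
  4: emitted by screen_input (line 12)
  5: emitted by main (line 26)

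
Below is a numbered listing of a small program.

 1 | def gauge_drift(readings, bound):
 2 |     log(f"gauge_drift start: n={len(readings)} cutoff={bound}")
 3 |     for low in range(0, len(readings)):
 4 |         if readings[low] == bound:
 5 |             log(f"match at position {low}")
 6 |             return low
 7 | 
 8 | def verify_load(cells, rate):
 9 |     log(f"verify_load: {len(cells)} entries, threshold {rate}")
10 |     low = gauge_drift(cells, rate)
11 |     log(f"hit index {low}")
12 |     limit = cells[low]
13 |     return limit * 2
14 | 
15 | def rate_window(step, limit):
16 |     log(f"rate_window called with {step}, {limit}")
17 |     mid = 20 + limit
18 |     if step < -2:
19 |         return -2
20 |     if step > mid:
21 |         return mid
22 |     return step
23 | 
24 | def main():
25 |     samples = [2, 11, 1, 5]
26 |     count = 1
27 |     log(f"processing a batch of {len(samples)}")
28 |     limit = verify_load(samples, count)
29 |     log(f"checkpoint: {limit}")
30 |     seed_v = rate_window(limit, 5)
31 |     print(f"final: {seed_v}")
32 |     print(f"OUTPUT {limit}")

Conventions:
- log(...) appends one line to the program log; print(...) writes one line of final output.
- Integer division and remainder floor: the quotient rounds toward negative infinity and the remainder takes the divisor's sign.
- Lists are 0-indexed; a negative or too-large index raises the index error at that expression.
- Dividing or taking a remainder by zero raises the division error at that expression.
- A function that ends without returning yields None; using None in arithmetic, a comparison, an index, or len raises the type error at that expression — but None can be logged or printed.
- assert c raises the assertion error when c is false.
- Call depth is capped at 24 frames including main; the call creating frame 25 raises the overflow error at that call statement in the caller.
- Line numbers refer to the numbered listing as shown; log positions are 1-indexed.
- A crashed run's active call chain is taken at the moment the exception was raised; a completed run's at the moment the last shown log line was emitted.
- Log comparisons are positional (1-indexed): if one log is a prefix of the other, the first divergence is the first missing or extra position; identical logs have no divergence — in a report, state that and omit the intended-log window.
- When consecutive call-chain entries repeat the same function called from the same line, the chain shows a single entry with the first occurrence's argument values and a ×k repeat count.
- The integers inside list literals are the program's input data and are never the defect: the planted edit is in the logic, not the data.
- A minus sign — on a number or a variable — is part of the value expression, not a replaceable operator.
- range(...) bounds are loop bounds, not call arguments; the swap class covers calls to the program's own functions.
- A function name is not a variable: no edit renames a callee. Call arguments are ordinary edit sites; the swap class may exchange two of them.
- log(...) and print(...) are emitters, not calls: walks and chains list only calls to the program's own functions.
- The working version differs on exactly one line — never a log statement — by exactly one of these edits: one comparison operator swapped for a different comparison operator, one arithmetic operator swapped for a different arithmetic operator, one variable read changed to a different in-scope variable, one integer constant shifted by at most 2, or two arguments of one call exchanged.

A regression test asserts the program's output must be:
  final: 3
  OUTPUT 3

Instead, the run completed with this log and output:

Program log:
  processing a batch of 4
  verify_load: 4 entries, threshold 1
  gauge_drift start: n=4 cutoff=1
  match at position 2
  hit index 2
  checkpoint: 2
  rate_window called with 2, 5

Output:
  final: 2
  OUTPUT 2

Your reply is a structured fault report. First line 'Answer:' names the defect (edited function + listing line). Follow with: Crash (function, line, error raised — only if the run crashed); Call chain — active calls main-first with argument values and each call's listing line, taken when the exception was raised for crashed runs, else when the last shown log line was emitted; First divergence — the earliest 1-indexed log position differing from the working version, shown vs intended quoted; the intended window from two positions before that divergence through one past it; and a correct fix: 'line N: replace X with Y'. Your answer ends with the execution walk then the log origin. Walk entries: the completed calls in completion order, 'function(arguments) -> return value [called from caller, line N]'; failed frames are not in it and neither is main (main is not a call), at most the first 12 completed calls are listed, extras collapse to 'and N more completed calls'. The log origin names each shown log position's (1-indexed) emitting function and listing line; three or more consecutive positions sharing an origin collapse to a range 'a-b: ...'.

Answer: the defect is in verify_load at line 13.
Key fact: Everything matches until log position 6, which reads 'checkpoint: 2' in place of 'checkpoint: 3'.
Call chain: main -> rate_window(2, 5) (called at line 30).
First divergence: position 6 — the shown line 'checkpoint: 2' should read 'checkpoint: 3'.
Intended log window:
  4: match at position 2
  5: hit index 2
  6: checkpoint: 3
  7: rate_window called with 3, 5
Execution walk:
  gauge_drift([2, 11, 1, 5], 1) -> 2  [called from verify_load, line 10]
  verify_load([2, 11, 1, 5], 1) -> 2  [called from main, line 28]
  rate_window(2, 5) -> 2  [called from main, line 30]
Origin of each log line:
  1: from main, line 27
  2: from verify_load, line 9
  3: from gauge_drift, line 2
  4: from gauge_drift, line 5
  5: from verify_load, line 11
  6: from main, line 29
  7: from rate_window, line 16
A correct fix: line 13: replace `2` with `3`.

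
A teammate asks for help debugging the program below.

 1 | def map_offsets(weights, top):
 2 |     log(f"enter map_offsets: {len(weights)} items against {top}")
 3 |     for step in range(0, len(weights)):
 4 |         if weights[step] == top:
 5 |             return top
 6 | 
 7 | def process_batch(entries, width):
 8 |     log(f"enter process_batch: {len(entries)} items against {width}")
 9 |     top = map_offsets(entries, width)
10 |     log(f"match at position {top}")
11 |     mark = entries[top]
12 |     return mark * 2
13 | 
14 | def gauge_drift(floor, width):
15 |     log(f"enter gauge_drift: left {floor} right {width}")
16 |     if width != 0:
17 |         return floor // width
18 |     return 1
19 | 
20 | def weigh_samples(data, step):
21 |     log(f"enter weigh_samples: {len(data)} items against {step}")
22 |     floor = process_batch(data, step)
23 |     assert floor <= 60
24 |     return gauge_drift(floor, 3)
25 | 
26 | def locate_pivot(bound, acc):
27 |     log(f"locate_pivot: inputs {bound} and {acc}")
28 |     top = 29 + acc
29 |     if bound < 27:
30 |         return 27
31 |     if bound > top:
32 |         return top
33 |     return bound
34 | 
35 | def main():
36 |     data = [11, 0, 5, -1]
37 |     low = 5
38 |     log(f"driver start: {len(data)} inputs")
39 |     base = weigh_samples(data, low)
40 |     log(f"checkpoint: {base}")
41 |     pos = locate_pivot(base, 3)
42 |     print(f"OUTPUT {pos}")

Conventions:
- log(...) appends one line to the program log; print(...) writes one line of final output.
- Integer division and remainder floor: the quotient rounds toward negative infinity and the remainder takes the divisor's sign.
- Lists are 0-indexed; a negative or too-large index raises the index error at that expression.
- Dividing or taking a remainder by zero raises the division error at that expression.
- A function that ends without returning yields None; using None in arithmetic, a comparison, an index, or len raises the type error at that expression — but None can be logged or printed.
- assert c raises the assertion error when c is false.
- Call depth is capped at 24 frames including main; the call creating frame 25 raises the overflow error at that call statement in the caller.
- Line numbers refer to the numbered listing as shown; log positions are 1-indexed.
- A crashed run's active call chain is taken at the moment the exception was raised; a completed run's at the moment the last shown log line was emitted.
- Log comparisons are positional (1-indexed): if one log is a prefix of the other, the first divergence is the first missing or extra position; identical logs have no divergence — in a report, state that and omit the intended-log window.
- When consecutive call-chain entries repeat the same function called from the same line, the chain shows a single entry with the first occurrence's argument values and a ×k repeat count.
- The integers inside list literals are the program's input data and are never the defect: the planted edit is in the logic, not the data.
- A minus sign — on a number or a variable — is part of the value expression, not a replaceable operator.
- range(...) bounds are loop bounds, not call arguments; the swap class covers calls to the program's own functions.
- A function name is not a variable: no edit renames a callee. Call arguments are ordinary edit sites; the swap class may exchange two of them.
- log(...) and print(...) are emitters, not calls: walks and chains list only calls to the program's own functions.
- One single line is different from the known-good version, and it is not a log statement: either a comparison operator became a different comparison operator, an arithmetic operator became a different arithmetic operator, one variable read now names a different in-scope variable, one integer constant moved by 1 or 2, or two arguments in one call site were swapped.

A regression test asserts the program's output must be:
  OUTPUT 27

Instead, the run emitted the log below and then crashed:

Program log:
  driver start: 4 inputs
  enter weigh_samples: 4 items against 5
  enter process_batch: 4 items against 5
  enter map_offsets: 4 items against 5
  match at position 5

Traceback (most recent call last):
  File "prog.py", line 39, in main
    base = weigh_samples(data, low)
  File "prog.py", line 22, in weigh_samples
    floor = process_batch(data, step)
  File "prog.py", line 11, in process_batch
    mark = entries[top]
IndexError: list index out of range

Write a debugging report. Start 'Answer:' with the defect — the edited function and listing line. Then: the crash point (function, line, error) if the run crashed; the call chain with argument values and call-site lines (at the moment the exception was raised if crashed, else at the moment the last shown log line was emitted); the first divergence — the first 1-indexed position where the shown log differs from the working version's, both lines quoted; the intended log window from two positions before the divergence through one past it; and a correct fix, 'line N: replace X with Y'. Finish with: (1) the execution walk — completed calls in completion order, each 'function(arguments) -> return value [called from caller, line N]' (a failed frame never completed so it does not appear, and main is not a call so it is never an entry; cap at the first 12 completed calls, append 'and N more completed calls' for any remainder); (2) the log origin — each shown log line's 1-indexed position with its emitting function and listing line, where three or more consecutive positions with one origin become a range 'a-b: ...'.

Answer: the defect is in map_offsets at line 5.
Key fact: Everything matches until log position 5, which reads 'match at position 5' in place of 'match at position 2'.
Crash: process_batch, line 11, IndexError.
Call chain: main -> weigh_samples([11, 0, 5, -1], 5) (called at line 39) -> process_batch([11, 0, 5, -1], 5) (called at line 22).
First divergence: position 5; shown 'match at position 5' vs intended 'match at position 2'.
Intended log window:
  3: enter process_batch: 4 items against 5
  4: enter map_offsets: 4 items against 5
  5: match at position 2
  6: enter gauge_drift: left 10 right 3
Execution walk:
  map_offsets([11, 0, 5, -1], 5) -> 5  [called from process_batch, line 9]
Origin of each log line:
  1: from main, line 38
  2: from weigh_samples, line 21
  3: from process_batch, line 8
  4: from map_offsets, line 2
  5: from process_batch, line 10
A correct fix: line 5: replace `top` with `step`.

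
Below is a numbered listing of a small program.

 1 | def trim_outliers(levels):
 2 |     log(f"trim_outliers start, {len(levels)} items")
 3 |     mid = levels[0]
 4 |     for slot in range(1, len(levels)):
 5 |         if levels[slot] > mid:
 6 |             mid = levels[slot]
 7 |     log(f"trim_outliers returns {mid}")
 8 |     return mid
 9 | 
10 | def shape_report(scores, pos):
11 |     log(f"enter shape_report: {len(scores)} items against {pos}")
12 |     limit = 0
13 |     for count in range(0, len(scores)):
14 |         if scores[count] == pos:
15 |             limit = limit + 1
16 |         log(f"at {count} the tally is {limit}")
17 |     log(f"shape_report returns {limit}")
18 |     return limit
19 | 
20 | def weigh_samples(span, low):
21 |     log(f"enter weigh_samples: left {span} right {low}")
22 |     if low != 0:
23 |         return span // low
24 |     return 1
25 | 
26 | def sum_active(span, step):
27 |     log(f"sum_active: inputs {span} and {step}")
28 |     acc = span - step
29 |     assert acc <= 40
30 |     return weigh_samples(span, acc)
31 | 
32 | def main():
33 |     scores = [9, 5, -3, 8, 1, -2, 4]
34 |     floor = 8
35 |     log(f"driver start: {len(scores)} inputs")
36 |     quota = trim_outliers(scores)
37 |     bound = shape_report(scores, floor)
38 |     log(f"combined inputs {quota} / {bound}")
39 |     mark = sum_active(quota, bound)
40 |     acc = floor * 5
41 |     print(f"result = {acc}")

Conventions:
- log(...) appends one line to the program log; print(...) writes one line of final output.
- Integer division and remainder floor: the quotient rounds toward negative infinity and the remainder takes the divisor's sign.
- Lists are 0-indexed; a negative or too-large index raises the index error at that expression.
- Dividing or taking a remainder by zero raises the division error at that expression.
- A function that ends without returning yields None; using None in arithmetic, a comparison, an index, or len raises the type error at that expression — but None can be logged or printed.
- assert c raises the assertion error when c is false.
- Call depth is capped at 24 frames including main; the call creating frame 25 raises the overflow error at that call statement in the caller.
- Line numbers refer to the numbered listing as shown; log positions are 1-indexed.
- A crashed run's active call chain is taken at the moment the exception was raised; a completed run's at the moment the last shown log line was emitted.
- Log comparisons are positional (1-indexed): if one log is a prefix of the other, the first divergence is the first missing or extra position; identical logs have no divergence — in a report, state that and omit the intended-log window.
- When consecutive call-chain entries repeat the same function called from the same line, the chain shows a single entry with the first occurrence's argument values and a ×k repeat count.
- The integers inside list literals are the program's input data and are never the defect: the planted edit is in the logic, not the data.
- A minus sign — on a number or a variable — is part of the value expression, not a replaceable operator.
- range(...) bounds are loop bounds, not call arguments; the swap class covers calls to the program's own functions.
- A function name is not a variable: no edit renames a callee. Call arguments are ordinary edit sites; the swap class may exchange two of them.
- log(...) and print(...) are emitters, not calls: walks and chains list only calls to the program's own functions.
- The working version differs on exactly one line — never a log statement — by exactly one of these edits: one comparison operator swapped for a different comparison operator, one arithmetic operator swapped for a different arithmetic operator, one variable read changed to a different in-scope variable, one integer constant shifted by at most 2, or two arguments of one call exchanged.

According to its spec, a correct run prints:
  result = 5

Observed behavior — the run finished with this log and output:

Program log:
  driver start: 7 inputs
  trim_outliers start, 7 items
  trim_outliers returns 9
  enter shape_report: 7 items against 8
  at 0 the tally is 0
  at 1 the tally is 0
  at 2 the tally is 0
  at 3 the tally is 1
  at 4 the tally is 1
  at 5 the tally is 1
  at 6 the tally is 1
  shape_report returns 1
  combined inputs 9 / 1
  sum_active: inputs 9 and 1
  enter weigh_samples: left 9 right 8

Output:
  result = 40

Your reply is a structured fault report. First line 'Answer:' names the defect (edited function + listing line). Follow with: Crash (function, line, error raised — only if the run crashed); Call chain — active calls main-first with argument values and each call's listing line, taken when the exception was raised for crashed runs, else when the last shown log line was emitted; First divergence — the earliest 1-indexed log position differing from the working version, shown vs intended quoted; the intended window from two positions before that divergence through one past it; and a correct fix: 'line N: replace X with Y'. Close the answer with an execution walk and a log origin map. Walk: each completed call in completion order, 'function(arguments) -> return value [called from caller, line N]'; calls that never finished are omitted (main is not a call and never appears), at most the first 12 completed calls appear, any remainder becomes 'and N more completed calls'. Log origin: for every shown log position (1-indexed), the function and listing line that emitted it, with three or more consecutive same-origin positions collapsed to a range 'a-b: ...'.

Answer: the defect is in main at line 40.
Key observation: Log streams are identical — the defect surfaces only in the printed output.
Call chain: main -> sum_active(9, 1) (called at line 39) -> weigh_samples(9, 8) (called at line 30).
First divergence: none — the logs agree in full.
Execution walk:
  trim_outliers([9, 5, -3, 8, 1, -2, 4]) -> 9  [called from main, line 36]
  shape_report([9, 5, -3, 8, 1, -2, 4], 8) -> 1  [called from main, line 37]
  weigh_samples(9, 8) -> 1  [called from sum_active, line 30]
  sum_active(9, 1) -> 1  [called from main, line 39]
Log origins:
  1: logged in main at line 35
  2: logged in trim_outliers at line 2
  3: logged in trim_outliers at line 7
  4: logged in shape_report at line 11
  5-11: logged in shape_report at line 16
  12: logged in shape_report at line 17
  13: logged in main at line 38
  14: logged in sum_active at line 27
  15: logged in weigh_samples at line 21
A correct fix: line 40: replace `floor` with `mark`.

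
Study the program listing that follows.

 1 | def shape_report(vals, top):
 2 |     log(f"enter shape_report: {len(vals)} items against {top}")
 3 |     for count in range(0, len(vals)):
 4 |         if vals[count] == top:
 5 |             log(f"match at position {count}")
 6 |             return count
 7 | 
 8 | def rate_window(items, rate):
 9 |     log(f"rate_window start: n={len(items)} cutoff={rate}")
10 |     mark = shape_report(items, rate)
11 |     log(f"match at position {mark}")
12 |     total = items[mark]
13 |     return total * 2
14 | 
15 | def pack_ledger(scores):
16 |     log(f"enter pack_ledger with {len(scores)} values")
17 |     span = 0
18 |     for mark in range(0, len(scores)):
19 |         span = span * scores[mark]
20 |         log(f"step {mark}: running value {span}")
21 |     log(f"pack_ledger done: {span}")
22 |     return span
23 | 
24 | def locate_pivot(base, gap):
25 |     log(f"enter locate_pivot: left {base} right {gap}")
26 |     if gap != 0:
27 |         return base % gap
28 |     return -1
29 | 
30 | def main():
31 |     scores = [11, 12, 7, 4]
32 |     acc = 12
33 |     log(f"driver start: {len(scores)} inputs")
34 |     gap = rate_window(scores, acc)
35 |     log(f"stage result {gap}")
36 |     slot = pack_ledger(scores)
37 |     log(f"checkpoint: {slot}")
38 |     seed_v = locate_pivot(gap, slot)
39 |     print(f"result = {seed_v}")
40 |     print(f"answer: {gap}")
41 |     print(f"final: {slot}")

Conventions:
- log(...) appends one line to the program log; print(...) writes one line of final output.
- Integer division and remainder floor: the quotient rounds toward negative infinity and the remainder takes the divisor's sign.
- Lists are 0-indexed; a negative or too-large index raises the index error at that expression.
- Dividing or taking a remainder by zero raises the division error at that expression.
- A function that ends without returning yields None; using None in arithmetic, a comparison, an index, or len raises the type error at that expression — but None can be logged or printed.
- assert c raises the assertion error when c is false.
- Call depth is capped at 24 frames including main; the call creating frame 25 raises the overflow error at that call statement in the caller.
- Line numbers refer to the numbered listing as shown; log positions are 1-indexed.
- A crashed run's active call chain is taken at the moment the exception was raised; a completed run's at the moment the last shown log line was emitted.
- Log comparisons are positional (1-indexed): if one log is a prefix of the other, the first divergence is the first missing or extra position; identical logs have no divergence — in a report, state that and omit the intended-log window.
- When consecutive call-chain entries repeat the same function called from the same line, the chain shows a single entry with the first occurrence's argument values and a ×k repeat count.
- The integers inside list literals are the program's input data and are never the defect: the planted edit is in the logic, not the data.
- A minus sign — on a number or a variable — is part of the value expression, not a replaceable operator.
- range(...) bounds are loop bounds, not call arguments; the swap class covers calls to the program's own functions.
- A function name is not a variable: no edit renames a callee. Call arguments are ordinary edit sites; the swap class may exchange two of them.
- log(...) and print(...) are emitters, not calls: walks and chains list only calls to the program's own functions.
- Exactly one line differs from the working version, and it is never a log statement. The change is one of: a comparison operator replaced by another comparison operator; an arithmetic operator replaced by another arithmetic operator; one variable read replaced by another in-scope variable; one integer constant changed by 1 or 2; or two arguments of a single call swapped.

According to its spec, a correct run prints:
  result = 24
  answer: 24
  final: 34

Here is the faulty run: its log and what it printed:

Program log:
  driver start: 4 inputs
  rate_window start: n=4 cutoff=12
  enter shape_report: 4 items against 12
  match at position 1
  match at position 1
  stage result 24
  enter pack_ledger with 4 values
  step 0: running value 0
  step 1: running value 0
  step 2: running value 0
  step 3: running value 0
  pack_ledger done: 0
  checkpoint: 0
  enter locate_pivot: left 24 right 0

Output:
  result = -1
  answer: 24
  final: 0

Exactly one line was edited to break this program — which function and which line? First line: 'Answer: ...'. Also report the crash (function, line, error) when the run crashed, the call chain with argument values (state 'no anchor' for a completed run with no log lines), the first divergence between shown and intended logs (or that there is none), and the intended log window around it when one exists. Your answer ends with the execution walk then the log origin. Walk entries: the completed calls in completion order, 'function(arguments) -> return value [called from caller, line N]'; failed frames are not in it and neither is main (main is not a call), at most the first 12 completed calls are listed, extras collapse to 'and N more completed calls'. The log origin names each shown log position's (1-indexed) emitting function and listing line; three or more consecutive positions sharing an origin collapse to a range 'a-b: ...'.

Answer: the defect is in pack_ledger at line 19.
The tell: At log position 8 the runs split — shown 'step 0: running value 0', but the working version logs 'step 0: running value 11'.
Call chain: main -> locate_pivot(24, 0) (called at line 38).
First divergence: position 8; shown 'step 0: running value 0' vs intended 'step 0: running value 11'.
Intended log window:
  6: stage result 24
  7: enter pack_ledger with 4 values
  8: step 0: running value 11
  9: step 1: running value 23
Execution walk:
  shape_report([11, 12, 7, 4], 12) -> 1  [called from rate_window, line 10]
  rate_window([11, 12, 7, 4], 12) -> 24  [called from main, line 34]
  pack_ledger([11, 12, 7, 4]) -> 0  [called from main, line 36]
  locate_pivot(24, 0) -> -1  [called from main, line 38]
Log origin:
  1: emitted by main (line 33)
  2: emitted by rate_window (line 9)
  3: emitted by shape_report (line 2)
  4: emitted by shape_report (line 5)
  5: emitted by rate_window (line 11)
  6: emitted by main (line 35)
  7: emitted by pack_ledger (line 16)
  8-11: emitted by pack_ledger (line 20)
  12: emitted by pack_ledger (line 21)
  13: emitted by main (line 37)
  14: emitted by locate_pivot (line 25)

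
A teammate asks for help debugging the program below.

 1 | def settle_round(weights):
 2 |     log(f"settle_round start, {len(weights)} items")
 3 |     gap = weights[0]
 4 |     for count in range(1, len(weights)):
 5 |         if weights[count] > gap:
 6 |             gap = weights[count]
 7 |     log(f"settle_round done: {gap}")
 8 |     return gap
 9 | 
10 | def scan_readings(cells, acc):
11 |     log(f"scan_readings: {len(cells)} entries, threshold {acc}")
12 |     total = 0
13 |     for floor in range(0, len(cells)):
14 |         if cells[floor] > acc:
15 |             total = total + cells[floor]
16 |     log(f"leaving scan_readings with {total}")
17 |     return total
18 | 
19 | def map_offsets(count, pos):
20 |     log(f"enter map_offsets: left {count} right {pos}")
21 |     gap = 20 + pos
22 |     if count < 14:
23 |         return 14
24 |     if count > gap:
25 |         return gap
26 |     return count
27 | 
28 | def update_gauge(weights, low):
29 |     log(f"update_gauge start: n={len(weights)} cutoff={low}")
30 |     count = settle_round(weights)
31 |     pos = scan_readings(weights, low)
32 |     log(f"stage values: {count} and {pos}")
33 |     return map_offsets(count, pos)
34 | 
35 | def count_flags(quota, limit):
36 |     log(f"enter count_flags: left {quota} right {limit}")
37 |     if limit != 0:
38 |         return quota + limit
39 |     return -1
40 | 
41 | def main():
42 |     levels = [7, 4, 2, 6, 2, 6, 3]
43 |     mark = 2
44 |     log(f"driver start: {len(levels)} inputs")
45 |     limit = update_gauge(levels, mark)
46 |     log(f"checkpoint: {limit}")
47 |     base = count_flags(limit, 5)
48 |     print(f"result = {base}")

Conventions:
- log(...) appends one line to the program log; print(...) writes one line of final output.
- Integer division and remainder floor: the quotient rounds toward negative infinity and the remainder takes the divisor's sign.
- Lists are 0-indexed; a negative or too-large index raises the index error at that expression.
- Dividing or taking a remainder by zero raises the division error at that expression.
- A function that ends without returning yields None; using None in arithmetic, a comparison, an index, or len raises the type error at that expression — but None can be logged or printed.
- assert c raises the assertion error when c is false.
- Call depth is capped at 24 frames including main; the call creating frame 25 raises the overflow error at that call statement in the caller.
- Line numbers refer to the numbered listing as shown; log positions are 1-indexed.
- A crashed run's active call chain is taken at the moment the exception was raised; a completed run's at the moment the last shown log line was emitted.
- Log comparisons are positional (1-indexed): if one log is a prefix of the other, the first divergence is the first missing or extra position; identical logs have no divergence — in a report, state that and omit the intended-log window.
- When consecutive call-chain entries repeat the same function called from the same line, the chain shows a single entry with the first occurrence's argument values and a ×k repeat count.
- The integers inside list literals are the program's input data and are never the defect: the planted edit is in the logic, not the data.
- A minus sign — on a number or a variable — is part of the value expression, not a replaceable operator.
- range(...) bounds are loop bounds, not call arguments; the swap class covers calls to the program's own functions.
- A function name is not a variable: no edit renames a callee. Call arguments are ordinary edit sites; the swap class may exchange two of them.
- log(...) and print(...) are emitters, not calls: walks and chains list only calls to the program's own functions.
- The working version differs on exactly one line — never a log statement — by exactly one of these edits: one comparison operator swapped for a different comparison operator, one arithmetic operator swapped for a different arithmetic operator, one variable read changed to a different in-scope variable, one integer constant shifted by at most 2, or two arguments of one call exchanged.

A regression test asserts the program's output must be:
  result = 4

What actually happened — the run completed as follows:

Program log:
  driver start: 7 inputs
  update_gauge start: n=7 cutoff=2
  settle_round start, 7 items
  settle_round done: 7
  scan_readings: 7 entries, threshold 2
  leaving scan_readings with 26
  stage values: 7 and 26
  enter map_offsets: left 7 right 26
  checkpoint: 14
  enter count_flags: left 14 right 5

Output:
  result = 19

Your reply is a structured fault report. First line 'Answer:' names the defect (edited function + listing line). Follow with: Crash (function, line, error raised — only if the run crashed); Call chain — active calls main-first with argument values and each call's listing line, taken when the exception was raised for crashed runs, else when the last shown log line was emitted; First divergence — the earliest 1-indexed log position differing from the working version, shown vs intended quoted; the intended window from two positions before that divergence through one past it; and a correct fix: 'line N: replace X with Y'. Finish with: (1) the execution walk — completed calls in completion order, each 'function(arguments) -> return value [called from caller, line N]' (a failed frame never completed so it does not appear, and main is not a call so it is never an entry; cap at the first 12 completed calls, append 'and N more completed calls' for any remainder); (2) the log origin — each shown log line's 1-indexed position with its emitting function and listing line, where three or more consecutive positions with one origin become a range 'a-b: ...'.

Answer: the defect is in count_flags at line 38.
Key fact: Every logged value matches the working version; the printed result is what differs.
Call chain: main -> count_flags(14, 5) (called at line 47).
First divergence: there is none — every log position agrees.
Execution walk:
  settle_round([7, 4, 2, 6, 2, 6, 3]) -> 7  [called from update_gauge, line 30]
  scan_readings([7, 4, 2, 6, 2, 6, 3], 2) -> 26  [called from update_gauge, line 31]
  map_offsets(7, 26) -> 14  [called from update_gauge, line 33]
  update_gauge([7, 4, 2, 6, 2, 6, 3], 2) -> 14  [called from main, line 45]
  count_flags(14, 5) -> 19  [called from main, line 47]
Log line origins:
  1: from main, line 44
  2: from update_gauge, line 29
  3: from settle_round, line 2
  4: from settle_round, line 7
  5: from scan_readings, line 11
  6: from scan_readings, line 16
  7: from update_gauge, line 32
  8: from map_offsets, line 20
  9: from main, line 46
  10: from count_flags, line 36
A correct fix: line 38: replace `+` with `%`.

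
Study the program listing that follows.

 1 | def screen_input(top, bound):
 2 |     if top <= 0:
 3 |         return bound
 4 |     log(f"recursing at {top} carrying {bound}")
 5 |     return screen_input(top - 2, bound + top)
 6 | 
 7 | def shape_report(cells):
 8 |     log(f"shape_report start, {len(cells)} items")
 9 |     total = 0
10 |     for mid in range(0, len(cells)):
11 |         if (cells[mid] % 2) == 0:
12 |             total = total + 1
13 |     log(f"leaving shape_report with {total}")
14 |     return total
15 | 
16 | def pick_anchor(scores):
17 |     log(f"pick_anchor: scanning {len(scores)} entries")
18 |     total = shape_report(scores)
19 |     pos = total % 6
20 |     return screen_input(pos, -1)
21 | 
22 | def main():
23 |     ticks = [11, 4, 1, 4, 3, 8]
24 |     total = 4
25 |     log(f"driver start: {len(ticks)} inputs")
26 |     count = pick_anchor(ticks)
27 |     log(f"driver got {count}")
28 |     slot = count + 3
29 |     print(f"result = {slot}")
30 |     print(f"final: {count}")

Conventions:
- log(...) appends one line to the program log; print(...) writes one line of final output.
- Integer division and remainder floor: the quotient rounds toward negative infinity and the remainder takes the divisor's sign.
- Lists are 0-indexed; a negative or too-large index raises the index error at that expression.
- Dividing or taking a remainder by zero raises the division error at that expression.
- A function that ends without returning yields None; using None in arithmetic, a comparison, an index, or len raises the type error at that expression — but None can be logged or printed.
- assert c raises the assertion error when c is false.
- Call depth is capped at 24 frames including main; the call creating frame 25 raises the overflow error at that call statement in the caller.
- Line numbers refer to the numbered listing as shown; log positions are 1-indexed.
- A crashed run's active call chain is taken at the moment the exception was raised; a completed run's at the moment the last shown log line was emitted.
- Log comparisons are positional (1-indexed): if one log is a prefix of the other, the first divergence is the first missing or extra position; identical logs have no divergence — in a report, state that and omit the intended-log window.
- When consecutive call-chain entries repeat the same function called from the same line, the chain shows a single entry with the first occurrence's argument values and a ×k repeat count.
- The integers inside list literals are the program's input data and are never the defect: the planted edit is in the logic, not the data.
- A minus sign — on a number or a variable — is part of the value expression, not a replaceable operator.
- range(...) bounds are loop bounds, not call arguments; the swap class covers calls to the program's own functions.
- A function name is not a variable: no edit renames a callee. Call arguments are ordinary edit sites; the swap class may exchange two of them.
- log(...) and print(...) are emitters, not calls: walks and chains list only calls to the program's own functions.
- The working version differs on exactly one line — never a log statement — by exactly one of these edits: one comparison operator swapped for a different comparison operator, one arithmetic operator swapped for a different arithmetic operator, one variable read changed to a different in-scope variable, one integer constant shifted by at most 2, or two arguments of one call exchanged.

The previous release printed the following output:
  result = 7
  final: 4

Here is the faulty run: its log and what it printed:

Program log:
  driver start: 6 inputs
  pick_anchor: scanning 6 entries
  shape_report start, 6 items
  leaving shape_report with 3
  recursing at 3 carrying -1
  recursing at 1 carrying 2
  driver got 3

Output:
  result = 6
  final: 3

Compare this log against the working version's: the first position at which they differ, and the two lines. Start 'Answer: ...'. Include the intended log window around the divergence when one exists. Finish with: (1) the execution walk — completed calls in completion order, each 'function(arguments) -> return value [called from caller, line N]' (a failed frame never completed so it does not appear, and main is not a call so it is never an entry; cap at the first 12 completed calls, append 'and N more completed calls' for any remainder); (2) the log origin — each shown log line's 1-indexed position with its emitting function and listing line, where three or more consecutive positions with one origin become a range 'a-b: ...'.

Answer: at position 5 the run shows 'recursing at 3 carrying -1' where the working version logs 'recursing at 3 carrying 0'.
Intended log window:
  3: shape_report start, 6 items
  4: leaving shape_report with 3
  5: recursing at 3 carrying 0
  6: recursing at 1 carrying 3
Execution walk:
  shape_report([11, 4, 1, 4, 3, 8]) -> 3  [called from pick_anchor, line 18]
  screen_input(-1, 3) -> 3  [called from screen_input, line 5]
  screen_input(1, 2) -> 3  [called from screen_input, line 5]
  screen_input(3, -1) -> 3  [called from pick_anchor, line 20]
  pick_anchor([11, 4, 1, 4, 3, 8]) -> 3  [called from main, line 26]
Log origin:
  1: from main, line 25
  2: from pick_anchor, line 17
  3: from shape_report, line 8
  4: from shape_report, line 13
  5: from screen_input, line 4
  6: from screen_input, line 4
  7: from main, line 27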